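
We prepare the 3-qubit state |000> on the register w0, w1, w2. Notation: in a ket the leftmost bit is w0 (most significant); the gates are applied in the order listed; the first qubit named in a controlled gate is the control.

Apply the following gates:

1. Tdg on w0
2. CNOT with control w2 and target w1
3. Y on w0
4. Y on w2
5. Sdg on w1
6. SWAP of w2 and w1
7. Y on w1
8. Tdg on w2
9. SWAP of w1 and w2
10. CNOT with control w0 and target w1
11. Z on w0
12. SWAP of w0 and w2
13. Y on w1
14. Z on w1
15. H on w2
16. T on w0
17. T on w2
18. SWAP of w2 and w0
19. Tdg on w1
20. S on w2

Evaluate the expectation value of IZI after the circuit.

The expectation value of IZI is 1.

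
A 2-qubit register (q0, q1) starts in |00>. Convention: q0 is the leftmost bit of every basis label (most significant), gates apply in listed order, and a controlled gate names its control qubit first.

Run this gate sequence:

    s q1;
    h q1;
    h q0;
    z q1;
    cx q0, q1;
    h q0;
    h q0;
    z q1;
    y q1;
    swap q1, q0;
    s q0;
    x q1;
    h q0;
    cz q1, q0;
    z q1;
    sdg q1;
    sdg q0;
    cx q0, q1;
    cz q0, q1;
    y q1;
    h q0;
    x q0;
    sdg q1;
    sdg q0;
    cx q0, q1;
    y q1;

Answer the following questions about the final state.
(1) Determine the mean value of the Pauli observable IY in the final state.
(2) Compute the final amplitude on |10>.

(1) In the final state, IY has expectation 1.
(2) The final state's coefficient on |10> equals 1/2.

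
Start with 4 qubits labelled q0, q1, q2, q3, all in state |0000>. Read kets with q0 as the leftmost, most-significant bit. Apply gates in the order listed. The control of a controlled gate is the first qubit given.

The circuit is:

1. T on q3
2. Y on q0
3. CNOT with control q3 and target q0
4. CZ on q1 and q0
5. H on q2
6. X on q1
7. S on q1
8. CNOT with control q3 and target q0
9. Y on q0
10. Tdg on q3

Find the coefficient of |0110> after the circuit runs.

The final state's coefficient on |0110> equals sqrt(2)*I/2.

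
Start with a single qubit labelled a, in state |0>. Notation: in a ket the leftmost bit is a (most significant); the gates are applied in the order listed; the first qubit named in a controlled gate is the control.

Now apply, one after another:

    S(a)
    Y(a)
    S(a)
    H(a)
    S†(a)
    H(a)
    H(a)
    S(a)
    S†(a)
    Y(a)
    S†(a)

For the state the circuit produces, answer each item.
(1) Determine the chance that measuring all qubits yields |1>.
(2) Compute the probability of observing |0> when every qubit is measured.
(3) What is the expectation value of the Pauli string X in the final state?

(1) Outcome |1> occurs with probability 1/2.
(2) A full measurement returns |0> with probability 1/2.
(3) In the final state, X has expectation 1.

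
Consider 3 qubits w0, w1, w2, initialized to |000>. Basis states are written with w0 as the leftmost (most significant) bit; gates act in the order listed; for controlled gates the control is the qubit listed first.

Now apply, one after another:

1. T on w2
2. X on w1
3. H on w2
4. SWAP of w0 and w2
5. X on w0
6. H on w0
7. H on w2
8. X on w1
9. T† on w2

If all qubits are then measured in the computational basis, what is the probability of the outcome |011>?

The probability of measuring |011> is 0.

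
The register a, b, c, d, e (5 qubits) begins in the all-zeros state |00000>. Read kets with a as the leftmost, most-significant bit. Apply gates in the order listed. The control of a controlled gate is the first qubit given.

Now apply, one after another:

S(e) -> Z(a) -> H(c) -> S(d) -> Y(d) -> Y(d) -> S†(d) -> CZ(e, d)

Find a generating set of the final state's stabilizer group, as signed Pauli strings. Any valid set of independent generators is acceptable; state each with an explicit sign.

The stabilizer group can be generated by +IIXII, +ZIIII, +IZIII, +IIIZI, +IIIIZ, among other valid generating sets. Key observation: gates 4-7 undo each other exactly, leaving only the rest of the circuit to track.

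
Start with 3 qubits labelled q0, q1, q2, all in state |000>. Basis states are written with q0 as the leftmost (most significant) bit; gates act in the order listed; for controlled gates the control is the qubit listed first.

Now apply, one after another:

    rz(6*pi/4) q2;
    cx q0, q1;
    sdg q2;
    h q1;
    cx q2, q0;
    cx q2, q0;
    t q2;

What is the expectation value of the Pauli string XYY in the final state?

The expectation value of XYY is 0. Key observation: steps 5-6 multiply out to the identity, so the circuit reduces to the remaining gates.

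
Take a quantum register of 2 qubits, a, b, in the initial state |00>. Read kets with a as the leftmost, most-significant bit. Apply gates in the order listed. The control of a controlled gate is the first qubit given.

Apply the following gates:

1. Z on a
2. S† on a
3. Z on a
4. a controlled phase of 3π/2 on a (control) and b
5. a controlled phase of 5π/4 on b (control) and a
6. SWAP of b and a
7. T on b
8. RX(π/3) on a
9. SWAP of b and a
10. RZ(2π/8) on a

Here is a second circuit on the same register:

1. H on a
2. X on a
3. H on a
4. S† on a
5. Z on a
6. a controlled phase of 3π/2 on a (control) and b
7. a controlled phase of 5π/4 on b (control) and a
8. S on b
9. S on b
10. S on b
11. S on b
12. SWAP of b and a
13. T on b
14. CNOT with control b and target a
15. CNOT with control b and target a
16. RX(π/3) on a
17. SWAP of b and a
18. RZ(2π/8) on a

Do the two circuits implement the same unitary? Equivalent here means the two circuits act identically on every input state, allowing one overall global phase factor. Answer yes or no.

Yes, they are equivalent — the unitaries differ by at most a global phase.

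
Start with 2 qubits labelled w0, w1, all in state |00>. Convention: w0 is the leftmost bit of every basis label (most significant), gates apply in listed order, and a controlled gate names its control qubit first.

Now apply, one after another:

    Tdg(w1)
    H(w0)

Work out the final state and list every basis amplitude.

After the circuit, the state carries amplitude sqrt(2)/2 on |00>, 0 on |01>, sqrt(2)/2 on |10>, 0 on |11>.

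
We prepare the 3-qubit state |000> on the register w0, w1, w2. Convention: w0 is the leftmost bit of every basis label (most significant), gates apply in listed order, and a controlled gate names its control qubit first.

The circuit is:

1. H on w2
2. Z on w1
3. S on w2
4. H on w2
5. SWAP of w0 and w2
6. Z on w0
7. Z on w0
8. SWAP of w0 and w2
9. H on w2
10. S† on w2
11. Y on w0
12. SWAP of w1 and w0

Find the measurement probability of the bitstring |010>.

A full measurement returns |010> with probability 1/2. Key observation: the block from step 3 through step 10 cancels to the identity and can be dropped.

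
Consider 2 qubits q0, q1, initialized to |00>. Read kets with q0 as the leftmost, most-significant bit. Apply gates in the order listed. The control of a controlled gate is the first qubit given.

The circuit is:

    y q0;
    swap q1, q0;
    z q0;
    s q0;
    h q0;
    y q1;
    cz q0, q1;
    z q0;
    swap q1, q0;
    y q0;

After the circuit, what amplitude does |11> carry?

The final state's coefficient on |11> equals -sqrt(2)*I/2.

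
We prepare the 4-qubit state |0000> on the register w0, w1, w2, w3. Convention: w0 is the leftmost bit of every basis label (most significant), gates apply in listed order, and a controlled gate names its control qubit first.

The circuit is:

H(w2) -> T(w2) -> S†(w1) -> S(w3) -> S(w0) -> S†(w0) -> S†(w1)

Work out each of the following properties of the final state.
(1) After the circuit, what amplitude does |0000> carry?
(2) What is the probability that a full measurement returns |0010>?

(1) The final state's coefficient on |0000> equals sqrt(2)/2. Key observation: steps 5-6 multiply out to the identity, so the circuit reduces to the remaining gates.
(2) Outcome |0010> occurs with probability 1/2.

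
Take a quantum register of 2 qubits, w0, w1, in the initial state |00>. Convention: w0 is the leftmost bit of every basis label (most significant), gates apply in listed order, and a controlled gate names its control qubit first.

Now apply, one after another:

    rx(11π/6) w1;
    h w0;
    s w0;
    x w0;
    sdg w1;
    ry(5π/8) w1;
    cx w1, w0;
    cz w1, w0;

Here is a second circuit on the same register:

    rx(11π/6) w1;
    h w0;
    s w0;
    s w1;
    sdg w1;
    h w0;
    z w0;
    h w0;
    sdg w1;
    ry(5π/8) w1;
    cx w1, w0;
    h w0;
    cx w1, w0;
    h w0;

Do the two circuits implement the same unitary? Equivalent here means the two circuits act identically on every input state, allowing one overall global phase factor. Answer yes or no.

Yes — the two circuits implement the same unitary up to a global phase.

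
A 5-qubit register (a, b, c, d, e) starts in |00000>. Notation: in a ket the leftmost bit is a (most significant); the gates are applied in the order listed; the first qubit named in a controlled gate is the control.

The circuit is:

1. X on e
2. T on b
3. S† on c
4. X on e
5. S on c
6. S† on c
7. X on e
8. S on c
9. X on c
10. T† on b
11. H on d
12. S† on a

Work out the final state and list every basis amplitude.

The resulting statevector has amplitude sqrt(2)/2 on |00101>, sqrt(2)/2 on |00111>, and 0 on every other basis state. Key observation: the block from step 3 through step 8 cancels to the identity and can be dropped.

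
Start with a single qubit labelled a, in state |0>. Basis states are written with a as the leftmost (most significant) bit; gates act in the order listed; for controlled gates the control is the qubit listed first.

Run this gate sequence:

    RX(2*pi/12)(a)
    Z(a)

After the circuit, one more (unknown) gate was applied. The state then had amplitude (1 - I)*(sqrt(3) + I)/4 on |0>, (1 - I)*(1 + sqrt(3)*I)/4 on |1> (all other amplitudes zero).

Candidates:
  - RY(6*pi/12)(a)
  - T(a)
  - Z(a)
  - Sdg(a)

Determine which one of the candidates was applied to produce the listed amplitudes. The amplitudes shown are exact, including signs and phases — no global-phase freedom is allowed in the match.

It was RY(6*pi/12)(a) that produced the state shown.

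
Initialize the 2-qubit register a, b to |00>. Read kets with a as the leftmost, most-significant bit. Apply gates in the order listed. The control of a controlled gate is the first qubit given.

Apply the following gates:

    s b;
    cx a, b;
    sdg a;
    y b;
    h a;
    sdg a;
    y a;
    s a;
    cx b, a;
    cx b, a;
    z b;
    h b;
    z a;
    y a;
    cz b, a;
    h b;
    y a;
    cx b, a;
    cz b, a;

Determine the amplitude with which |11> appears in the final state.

The final state's coefficient on |11> equals 0. Key observation: the block from step 9 through step 10 cancels to the identity and can be dropped.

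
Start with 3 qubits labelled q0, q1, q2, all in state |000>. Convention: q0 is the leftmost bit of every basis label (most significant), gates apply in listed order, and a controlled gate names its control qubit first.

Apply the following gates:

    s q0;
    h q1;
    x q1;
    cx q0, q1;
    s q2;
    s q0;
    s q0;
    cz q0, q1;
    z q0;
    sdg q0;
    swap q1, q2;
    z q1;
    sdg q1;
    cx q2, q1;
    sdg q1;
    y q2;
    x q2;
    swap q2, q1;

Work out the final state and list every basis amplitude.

After the circuit, the state carries amplitude sqrt(2)*I/2 on |000>, -sqrt(2)/2 on |011>, and 0 on every other basis state.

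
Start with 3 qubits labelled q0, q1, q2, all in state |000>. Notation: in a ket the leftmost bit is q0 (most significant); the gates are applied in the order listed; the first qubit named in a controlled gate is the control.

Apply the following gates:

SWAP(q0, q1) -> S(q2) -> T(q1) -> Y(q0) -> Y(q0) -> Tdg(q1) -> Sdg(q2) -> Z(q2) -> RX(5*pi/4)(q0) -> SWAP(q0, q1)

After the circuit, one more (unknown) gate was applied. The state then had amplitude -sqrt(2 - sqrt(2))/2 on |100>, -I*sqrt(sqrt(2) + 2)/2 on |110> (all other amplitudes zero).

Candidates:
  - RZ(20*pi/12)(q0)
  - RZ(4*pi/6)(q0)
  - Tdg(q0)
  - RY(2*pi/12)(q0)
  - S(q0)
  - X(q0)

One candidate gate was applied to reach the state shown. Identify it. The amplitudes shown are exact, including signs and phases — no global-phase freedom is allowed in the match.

It was X(q0) that produced the state shown.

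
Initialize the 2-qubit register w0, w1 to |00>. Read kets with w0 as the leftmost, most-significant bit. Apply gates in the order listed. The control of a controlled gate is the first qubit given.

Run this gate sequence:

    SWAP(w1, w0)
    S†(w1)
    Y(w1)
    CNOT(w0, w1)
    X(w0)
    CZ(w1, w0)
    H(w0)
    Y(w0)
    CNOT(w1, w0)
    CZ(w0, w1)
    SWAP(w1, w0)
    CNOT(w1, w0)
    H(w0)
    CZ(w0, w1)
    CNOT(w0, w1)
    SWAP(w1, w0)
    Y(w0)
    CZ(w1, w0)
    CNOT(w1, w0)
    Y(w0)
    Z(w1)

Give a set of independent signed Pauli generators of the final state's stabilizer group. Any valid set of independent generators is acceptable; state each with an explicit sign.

One valid set of independent stabilizer generators is -XZ, -ZX (any independent generating set of the same group is equally correct).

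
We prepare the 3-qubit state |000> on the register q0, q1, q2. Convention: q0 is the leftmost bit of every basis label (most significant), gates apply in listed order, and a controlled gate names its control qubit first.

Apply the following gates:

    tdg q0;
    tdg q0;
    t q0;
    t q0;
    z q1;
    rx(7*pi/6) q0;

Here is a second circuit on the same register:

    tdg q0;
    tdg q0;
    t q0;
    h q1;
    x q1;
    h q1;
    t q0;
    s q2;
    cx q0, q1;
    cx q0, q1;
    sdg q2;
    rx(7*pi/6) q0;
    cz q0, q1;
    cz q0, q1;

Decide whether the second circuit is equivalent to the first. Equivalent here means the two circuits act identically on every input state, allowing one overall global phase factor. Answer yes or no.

Yes — the two circuits implement the same unitary up to a global phase.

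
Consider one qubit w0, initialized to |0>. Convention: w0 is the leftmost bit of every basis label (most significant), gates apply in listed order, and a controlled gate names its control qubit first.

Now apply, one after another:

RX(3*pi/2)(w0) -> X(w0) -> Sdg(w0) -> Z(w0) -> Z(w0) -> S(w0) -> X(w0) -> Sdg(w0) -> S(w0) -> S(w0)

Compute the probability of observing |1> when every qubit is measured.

Outcome |1> occurs with probability 1/2.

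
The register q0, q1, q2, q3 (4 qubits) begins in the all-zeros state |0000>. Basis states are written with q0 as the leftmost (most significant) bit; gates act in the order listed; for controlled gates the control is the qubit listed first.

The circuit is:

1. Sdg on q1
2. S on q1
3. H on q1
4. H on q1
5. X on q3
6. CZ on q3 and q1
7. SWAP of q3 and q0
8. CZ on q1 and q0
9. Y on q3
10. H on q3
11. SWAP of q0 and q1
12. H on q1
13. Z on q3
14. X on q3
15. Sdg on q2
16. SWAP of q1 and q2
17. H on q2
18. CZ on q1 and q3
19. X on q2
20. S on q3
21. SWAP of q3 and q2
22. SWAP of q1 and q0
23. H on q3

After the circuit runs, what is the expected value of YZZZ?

The expectation value of YZZZ is 0. Key observation: steps 3-4 multiply out to the identity, so the circuit reduces to the remaining gates.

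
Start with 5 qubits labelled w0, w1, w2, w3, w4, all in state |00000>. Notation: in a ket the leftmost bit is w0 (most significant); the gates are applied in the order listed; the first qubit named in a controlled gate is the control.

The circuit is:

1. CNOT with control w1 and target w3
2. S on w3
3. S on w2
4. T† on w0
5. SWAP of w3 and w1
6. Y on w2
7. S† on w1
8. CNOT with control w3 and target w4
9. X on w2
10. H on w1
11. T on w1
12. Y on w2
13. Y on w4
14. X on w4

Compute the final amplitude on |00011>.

The amplitude on |00011> is 0.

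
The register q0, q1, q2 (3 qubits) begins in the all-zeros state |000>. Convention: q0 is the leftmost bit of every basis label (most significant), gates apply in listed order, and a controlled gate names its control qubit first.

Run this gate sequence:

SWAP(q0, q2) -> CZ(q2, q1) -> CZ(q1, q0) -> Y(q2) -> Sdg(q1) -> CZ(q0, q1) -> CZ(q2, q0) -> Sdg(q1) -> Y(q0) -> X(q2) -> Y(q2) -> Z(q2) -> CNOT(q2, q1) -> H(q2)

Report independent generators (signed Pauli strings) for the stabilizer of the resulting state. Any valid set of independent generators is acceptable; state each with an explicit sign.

One valid set of independent stabilizer generators is -IIX, -ZII, -IZI (any independent generating set of the same group is equally correct).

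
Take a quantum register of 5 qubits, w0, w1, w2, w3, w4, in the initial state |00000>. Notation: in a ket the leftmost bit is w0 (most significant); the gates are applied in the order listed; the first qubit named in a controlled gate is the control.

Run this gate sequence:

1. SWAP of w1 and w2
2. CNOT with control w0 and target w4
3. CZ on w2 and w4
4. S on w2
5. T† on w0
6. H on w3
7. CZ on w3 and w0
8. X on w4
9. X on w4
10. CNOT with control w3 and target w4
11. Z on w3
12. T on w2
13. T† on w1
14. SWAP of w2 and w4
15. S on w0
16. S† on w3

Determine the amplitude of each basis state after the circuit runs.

The resulting statevector has amplitude sqrt(2)/2 on |00000>, sqrt(2)*I/2 on |00110>, and 0 on every other basis state.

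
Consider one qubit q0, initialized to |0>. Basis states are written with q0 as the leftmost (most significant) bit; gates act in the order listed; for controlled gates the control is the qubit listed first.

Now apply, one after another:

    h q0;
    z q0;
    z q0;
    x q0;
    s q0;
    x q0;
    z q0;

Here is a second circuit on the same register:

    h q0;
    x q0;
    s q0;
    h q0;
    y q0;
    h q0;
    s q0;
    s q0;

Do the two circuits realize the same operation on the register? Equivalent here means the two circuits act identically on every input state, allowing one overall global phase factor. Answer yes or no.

No, they are not equivalent — no single phase factor reconciles the two unitaries.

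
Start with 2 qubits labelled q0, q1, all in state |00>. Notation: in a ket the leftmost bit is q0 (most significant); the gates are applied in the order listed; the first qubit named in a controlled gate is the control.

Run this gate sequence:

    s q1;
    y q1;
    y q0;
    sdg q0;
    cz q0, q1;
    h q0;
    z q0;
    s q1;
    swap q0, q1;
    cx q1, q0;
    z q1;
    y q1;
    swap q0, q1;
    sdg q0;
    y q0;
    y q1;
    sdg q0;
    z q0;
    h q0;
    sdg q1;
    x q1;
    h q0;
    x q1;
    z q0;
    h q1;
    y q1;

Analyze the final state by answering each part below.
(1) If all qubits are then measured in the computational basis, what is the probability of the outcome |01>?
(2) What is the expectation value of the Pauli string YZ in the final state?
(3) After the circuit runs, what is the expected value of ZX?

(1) The probability of measuring |01> is 1/4.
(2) In the final state, YZ has expectation 1.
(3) The expectation value of ZX is -1.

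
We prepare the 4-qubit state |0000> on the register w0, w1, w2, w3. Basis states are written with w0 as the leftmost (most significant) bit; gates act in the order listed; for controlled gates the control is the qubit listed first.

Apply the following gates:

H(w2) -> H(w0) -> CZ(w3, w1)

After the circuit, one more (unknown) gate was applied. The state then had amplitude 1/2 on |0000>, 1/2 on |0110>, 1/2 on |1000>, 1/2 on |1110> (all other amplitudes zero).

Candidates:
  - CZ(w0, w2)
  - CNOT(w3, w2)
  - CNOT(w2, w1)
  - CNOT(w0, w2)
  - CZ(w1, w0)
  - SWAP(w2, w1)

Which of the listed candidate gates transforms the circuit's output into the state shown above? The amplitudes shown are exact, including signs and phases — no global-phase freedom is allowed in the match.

It was CNOT(w2, w1) that produced the state shown.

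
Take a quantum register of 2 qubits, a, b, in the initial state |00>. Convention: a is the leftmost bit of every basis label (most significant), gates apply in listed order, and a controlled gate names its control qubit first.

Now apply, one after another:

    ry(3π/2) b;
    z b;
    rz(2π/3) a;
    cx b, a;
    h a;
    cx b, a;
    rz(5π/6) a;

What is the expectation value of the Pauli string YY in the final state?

The expectation value of YY is sqrt(3)/2.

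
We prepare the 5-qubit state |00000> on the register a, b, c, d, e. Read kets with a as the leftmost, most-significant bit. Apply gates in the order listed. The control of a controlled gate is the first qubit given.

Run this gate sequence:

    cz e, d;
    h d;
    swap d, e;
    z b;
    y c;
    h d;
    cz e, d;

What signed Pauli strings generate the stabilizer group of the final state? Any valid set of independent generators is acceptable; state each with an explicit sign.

One valid set of independent stabilizer generators is +IIIXZ, +IIIZX, +ZIIII, +IZIII, -IIZII (any independent generating set of the same group is equally correct).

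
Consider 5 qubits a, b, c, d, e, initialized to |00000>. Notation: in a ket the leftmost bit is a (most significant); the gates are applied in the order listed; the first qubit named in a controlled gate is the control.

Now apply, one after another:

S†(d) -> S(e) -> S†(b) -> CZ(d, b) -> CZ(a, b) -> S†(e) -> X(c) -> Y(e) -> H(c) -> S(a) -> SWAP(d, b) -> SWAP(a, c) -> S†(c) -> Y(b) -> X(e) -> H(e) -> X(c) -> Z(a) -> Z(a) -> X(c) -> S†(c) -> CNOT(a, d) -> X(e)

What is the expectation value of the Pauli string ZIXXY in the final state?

In the final state, ZIXXY has expectation 0. Key observation: gates 17-20 undo each other exactly, leaving only the rest of the circuit to track.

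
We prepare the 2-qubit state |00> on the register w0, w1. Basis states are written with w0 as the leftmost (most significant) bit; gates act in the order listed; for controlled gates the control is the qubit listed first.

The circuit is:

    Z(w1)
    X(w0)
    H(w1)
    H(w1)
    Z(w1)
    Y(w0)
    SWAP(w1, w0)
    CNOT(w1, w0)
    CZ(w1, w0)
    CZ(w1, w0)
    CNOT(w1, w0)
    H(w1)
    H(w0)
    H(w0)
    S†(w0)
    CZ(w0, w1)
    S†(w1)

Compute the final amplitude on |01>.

|01> carries amplitude -sqrt(2)/2 in the final state. Key observation: gates 8-11 undo each other exactly, leaving only the rest of the circuit to track.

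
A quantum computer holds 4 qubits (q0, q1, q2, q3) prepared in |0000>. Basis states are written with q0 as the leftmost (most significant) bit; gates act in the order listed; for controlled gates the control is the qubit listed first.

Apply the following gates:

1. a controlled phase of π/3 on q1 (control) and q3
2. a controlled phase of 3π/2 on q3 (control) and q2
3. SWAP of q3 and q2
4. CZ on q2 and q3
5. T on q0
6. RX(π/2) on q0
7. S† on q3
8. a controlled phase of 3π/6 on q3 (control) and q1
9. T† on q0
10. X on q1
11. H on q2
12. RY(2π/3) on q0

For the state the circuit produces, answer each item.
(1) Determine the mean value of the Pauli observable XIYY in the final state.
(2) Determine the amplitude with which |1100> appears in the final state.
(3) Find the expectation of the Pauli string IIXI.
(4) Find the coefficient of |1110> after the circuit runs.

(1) In the final state, XIYY has expectation 0.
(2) |1100> carries amplitude sqrt(3)/4 - exp(I*pi/4)/4 in the final state.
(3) In the final state, IIXI has expectation 1.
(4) The final state's coefficient on |1110> equals sqrt(3)/4 - exp(I*pi/4)/4.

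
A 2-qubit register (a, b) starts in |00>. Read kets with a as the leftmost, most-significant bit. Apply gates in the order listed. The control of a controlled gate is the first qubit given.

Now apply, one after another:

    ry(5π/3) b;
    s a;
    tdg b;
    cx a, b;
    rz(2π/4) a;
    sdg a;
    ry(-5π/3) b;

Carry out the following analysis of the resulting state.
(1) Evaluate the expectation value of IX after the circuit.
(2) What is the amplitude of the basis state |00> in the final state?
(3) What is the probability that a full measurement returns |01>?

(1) In the final state, IX has expectation sqrt(3)*(2 - sqrt(2))/8.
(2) The amplitude on |00> is -3*exp(3*I*pi/4)/4 - I/4.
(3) A full measurement returns |01> with probability 3/8 - 3*sqrt(2)/16.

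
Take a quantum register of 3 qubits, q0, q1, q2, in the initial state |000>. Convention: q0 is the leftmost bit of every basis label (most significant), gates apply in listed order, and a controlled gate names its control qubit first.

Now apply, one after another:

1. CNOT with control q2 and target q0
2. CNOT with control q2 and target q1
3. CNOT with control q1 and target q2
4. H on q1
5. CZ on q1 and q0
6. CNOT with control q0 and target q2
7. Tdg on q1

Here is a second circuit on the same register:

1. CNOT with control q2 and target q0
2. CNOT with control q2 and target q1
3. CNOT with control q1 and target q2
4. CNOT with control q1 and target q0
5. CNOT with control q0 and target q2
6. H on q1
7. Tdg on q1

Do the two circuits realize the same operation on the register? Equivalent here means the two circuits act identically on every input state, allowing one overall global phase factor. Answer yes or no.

No: there is an input state on which the two circuits produce genuinely different outputs (not merely differing by a phase).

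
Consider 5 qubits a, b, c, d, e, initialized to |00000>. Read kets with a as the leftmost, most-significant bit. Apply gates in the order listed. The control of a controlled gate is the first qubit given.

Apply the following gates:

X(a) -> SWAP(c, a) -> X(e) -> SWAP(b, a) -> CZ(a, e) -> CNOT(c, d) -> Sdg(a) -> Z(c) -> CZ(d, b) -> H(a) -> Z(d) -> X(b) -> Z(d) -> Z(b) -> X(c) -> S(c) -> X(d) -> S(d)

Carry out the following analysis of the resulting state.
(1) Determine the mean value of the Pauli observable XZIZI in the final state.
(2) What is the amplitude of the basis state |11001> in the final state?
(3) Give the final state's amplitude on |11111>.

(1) In the final state, XZIZI has expectation -1.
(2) The amplitude on |11001> is sqrt(2)/2.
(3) The amplitude on |11111> is 0.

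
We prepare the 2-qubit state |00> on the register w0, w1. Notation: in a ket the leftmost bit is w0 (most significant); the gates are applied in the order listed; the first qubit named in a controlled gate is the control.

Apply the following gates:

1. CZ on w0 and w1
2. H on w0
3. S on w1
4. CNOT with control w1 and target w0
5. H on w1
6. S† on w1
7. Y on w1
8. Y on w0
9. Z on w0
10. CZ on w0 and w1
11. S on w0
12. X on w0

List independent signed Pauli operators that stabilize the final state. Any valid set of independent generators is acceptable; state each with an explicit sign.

One valid set of independent stabilizer generators is -YZ, +ZY (any independent generating set of the same group is equally correct).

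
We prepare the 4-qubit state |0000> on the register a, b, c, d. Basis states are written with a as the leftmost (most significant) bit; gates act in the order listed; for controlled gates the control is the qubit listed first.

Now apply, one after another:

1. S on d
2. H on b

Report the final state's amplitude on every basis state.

The resulting statevector has amplitude sqrt(2)/2 on |0000>, sqrt(2)/2 on |0100>, and 0 on every other basis state.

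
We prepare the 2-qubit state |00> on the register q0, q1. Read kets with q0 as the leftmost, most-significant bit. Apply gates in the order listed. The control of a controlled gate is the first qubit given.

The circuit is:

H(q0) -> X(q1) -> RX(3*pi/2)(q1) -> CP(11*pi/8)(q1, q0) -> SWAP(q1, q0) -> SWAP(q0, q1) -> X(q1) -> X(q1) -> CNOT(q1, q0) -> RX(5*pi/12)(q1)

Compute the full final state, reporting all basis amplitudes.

The resulting statevector has amplitude -I*sqrt(sqrt(2) + 2)/8 - I*sqrt(6 - 3*sqrt(2))/8 - sqrt(3*sqrt(2) + 6)*exp(7*I*pi/8)/8 + sqrt(2 - sqrt(2))*exp(7*I*pi/8)/8 on |00>, (sqrt(6 - 3*sqrt(2))/8 + sqrt(sqrt(2) + 2)/8 + (-sqrt(2 - sqrt(2)) + sqrt(3*sqrt(2) + 6))*exp(5*I*pi/8)/8)*exp(3*I*pi/8) on |01>, I*(-sqrt(sqrt(2) + 2)/8 - sqrt(6 - 3*sqrt(2))/8 - sqrt(2 - sqrt(2))/8 + sqrt(3*sqrt(2) + 6)/8) on |10>, -sqrt(3*sqrt(2) + 6)/8 - sqrt(sqrt(2) + 2)/8 - sqrt(6 - 3*sqrt(2))/8 + sqrt(2 - sqrt(2))/8 on |11>.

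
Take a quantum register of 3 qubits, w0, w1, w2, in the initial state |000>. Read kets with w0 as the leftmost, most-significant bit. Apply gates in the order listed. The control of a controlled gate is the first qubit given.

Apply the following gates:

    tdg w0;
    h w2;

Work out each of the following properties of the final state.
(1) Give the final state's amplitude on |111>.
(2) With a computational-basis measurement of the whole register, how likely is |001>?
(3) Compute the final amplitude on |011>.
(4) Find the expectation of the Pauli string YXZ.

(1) The amplitude on |111> is 0.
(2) The probability of measuring |001> is 1/2.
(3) The amplitude on |011> is 0.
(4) The observable YXZ averages to 0.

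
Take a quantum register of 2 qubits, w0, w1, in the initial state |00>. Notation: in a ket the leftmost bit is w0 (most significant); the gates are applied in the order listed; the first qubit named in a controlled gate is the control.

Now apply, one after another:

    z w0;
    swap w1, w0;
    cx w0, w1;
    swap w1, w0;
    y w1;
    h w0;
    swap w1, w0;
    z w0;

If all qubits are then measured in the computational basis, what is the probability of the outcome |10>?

Outcome |10> occurs with probability 1/2.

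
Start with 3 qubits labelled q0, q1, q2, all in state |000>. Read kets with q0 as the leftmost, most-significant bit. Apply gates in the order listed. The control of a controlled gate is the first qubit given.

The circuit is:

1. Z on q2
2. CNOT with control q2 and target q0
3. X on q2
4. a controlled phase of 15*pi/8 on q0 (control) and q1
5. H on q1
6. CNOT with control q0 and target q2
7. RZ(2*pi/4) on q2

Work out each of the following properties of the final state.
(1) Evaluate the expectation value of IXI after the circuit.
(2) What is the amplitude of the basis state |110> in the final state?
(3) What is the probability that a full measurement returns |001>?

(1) In the final state, IXI has expectation 1.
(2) The amplitude on |110> is 0.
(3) The probability of measuring |001> is 1/2.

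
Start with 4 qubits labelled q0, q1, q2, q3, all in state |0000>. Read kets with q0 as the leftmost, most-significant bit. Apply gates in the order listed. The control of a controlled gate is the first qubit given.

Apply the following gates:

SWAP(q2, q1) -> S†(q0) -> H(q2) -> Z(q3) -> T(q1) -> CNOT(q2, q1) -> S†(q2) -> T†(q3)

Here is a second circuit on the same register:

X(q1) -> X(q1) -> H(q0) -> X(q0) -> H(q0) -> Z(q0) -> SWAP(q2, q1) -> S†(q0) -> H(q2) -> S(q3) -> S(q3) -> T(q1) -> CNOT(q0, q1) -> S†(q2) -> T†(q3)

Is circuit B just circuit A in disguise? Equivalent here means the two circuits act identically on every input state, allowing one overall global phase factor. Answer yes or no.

No: there is an input state on which the two circuits produce genuinely different outputs (not merely differing by a phase).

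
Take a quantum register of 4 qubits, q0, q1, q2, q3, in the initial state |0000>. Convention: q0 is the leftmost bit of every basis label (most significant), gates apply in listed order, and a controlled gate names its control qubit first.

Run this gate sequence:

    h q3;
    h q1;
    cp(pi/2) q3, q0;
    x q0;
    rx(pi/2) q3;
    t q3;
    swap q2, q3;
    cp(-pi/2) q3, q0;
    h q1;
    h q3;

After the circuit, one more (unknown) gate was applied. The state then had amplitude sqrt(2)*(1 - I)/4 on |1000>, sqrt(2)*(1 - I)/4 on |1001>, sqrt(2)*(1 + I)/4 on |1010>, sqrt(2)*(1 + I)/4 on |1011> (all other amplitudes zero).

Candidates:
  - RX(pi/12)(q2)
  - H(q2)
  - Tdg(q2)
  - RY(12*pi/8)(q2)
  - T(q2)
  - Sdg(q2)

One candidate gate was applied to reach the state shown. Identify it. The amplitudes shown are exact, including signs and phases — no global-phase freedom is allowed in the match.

The unique candidate consistent with the amplitudes is T(q2).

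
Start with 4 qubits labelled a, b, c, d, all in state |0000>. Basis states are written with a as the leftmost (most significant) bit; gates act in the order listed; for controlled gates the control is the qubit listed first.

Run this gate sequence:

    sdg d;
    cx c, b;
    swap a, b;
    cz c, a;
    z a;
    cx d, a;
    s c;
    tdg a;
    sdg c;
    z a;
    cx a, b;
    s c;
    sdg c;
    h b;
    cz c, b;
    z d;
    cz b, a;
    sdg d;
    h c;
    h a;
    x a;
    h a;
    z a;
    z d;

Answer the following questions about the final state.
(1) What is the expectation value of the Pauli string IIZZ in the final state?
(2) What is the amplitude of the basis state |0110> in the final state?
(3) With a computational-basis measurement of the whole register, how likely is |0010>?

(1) The expectation value of IIZZ is 0. Key observation: gates 20-23 undo each other exactly, leaving only the rest of the circuit to track.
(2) The final state's coefficient on |0110> equals 1/2.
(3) Outcome |0010> occurs with probability 1/4.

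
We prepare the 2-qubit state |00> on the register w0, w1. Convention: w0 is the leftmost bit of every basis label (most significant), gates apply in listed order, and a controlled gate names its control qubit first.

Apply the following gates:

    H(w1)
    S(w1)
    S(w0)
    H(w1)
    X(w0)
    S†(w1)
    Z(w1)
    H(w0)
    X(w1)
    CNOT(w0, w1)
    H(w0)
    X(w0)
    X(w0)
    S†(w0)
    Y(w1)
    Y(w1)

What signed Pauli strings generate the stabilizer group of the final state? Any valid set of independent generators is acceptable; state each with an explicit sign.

The stabilizer group can be generated by +IX, -ZI, among other valid generating sets.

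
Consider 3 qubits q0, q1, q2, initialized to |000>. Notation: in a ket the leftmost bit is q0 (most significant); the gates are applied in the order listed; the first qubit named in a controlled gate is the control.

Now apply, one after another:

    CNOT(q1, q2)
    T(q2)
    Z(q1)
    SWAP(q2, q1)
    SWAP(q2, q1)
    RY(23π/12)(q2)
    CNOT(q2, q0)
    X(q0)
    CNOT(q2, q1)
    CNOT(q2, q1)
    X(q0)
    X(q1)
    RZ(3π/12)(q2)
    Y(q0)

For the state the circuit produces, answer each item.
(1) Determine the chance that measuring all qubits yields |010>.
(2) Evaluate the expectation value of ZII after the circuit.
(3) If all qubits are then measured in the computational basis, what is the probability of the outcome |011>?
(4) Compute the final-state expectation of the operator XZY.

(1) The probability of measuring |010> is 0. Key observation: gates 4-5 undo each other exactly, leaving only the rest of the circuit to track.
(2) The observable ZII averages to -sqrt(6)/4 - sqrt(2)/4.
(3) Outcome |011> occurs with probability -sqrt(6)/8 - sqrt(2)/8 + 1/2.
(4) The observable XZY averages to 1/4 - sqrt(3)/4.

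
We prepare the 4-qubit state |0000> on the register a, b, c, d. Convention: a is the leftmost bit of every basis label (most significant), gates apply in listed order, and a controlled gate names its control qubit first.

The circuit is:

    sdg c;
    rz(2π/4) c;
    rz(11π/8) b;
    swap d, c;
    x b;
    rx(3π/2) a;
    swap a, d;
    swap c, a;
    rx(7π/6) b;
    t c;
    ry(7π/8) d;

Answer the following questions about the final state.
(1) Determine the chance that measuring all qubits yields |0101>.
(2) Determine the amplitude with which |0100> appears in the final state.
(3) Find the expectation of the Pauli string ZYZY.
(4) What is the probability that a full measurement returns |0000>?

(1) Outcome |0101> occurs with probability 1/4 - sqrt(3)/8.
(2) The amplitude on |0100> is (-sqrt(3)*sin(pi/16) + sin(pi/16) - I*cos(pi/16) + sqrt(3)*I*cos(pi/16))*exp(I*pi/16)/4.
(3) The observable ZYZY averages to -1/2.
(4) Outcome |0000> occurs with probability sqrt(3)/8 + 1/4.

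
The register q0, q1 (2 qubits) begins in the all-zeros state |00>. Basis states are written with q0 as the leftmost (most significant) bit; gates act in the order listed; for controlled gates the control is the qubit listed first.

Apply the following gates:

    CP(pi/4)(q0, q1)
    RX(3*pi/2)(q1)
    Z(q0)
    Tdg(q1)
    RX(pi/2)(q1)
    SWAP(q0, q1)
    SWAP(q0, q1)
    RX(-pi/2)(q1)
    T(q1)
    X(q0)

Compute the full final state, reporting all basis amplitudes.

After the circuit, the state carries amplitude 0 on |00>, 0 on |01>, -sqrt(2)/2 on |10>, -sqrt(2)*I/2 on |11>. Key observation: steps 4-9 multiply out to the identity, so the circuit reduces to the remaining gates.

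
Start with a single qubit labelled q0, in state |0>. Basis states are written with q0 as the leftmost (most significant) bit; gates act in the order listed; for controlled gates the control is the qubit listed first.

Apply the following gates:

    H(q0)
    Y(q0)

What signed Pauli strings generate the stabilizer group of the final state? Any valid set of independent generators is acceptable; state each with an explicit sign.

The final state is stabilized by the group generated by -X; other independent generating sets are equally valid.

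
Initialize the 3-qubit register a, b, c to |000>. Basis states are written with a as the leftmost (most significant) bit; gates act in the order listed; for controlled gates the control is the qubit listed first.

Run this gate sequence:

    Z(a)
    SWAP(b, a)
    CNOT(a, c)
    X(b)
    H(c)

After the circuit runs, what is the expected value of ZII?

In the final state, ZII has expectation 1.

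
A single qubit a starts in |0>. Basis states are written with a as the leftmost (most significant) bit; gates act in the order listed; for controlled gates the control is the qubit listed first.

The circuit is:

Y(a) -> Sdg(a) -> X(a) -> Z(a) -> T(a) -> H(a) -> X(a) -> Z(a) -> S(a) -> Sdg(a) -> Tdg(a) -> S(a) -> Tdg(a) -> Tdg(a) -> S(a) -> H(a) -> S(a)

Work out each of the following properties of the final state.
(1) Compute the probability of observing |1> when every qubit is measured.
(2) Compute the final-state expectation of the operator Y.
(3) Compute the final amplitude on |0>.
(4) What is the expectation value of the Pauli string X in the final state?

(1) A full measurement returns |1> with probability sqrt(2)/4 + 1/2.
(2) In the final state, Y has expectation 0.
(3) The amplitude on |0> is 1/2 - exp(I*pi/4)/2.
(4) The expectation value of X is -sqrt(2)/2.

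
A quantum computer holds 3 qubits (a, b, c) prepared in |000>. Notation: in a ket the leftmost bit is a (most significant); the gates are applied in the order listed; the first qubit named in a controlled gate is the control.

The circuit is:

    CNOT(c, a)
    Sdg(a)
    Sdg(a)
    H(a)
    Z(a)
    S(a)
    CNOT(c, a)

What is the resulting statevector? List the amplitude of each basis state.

After the circuit, the state carries amplitude sqrt(2)/2 on |000>, -sqrt(2)*I/2 on |100>, and 0 on every other basis state.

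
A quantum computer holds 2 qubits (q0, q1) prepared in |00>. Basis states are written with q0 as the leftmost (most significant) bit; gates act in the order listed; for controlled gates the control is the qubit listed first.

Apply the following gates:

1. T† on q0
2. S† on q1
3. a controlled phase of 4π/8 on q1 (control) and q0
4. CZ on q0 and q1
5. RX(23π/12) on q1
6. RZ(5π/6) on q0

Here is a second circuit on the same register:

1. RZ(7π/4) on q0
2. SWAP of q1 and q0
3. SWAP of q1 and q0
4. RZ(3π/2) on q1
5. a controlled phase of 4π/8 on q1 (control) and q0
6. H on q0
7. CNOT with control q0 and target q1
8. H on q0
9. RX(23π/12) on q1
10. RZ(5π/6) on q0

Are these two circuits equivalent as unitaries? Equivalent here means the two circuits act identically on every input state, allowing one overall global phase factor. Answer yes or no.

No: there is an input state on which the two circuits produce genuinely different outputs (not merely differing by a phase).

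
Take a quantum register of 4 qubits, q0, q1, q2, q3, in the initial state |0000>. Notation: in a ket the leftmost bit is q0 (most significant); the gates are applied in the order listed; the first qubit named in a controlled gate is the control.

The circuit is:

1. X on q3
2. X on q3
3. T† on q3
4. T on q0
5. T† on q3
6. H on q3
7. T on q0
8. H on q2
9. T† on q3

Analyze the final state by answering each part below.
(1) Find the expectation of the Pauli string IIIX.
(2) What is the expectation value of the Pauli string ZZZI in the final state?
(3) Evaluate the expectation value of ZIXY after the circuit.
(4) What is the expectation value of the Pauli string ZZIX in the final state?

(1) The expectation value of IIIX is sqrt(2)/2. Key observation: steps 1-2 multiply out to the identity, so the circuit reduces to the remaining gates.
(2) In the final state, ZZZI has expectation 0.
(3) The observable ZIXY averages to -sqrt(2)/2.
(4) The observable ZZIX averages to sqrt(2)/2.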